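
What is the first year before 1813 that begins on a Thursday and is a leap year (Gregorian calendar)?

1784

Jan 1 advances by 2 weekdays after a leap year and by 1 after a common year.
1813: Jan 1 is Friday.
1812: Wednesday (leap)
1811: Tuesday
1810: Monday
1809: Sunday
1808: Friday (leap)
1807: Thursday
1806: Wednesday
1805: Tuesday
1804: Sunday (leap)
1803: Saturday
1802: Friday
1801: Thursday
1800: Wednesday
1799: Tuesday
1798: Monday
1797: Sunday
1796: Friday (leap)
1795: Thursday
1794: Wednesday
1793: Tuesday
1792: Sunday (leap)
1791: Saturday
1790: Friday
1789: Thursday
1788: Tuesday (leap)
1787: Monday
1786: Sunday
1785: Saturday
1784: Thursday (leap)
1784 begins on a Thursday and is a leap year.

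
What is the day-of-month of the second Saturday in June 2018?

June 1, 2018 is a Friday, so the first Saturday is the 2nd.
The second Saturday is 2 + 7 = 9.

9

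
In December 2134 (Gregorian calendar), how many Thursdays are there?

5

December 2134 has 31 days and begins on Wednesday.
The first Thursday is December 2.
Thursdays fall on 2, 9, 16, 23, 30 — that's 5.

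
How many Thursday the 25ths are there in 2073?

Check the 25th of each month of 2073: Jan 25: Wed, Feb 25: Sat, Mar 25: Sat, Apr 25: Tue, May 25: Thu, Jun 25: Sun, Jul 25: Tue, Aug 25: Fri, Sep 25: Mon, Oct 25: Wed, Nov 25: Sat, Dec 25: Mon.
Thursday occurs in May — 1 month.

1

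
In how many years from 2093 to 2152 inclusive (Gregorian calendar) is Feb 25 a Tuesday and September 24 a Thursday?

Check each year's weekday for Feb 25 and September 24:
  2093: Wed/Thu  2094: Thu/Fri  2095: Fri/Sat  2096: Sat/Mon  2097: Mon/Tue  2098: Tue/Wed  2099: Wed/Thu  2100: Thu/Fri  2101: Fri/Sat  2102: Sat/Sun  2103: Sun/Mon  2104: Mon/Wed  2105: Wed/Thu  2106: Thu/Fri  …(32 more)…  2139: Wed/Thu  2140: Thu/Sat  2141: Sat/Sun  2142: Sun/Mon  2143: Mon/Tue  2144: Tue/Thu ✓  2145: Thu/Fri  2146: Fri/Sat  2147: Sat/Sun  2148: Sun/Tue  2149: Tue/Wed  2150: Wed/Thu  2151: Thu/Fri  2152: Fri/Sun
Both conditions hold in: 2116, 2144 — 2.

2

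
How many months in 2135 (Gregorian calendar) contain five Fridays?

A month of length L has five Fridays iff its first Friday is on day ≤ L−28 (so day 1–3 in a 31-day month, 1–2 in a 30-day month, day 1 in a leap February).
Checking each month of 2135: Jan starts Sat (31d); Feb starts Tue (28d); Mar starts Tue (31d); Apr starts Fri (30d) ✓; May starts Sun (31d); Jun starts Wed (30d); Jul starts Fri (31d) ✓; Aug starts Mon (31d); Sep starts Thu (30d) ✓; Oct starts Sat (31d); Nov starts Tue (30d); Dec starts Thu (31d) ✓.
Five-Friday months: April, July, September, December → 4.

4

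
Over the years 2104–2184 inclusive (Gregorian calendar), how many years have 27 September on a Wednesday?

Track 27 September's weekday year by year (advancing +1, or +2 across a Feb 29):
  2104: Sat  2105: Sun (+1)  2106: Mon (+1)  2107: Tue (+1)  2108: Thu (+2)
  2109: Fri (+1)  2110: Sat (+1)  2111: Sun (+1)  2112: Tue (+2)  2113: Wed (+1) ✓
  2114: Thu (+1)  2115: Fri (+1)  2116: Sun (+2)  2117: Mon (+1)  … (53 more years) …
  2171: Fri (+1)  2172: Sun (+2)  2173: Mon (+1)  2174: Tue (+1)  2175: Wed (+1) ✓
  2176: Fri (+2)  2177: Sat (+1)  2178: Sun (+1)  2179: Mon (+1)  2180: Wed (+2) ✓
  2181: Thu (+1)  2182: Fri (+1)  2183: Sat (+1)  2184: Mon (+2)
Wednesday years: 2113, 2119, 2124, 2130, 2141, 2147, 2152, 2158, 2169, 2175, 2180 — 11 in total.

11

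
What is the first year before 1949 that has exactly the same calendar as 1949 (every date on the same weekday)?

Two years share a calendar iff Jan 1 falls on the same weekday and both are leap or both are common. 1949: Jan 1 is Saturday, common year.
1948: Jan 1 Thursday, leap
1947: Jan 1 Wednesday, common
1946: Jan 1 Tuesday, common
1945: Jan 1 Monday, common
1944: Jan 1 Saturday, leap
1943: Jan 1 Friday, common
1942: Jan 1 Thursday, common
1941: Jan 1 Wednesday, common
1940: Jan 1 Monday, leap
1939: Jan 1 Sunday, common
1938: Jan 1 Saturday, common
1938 matches on both conditions.

1938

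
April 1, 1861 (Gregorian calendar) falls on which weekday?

Monday

January 1, 1861 is a Tuesday.
April 1 is day 91 of the year, i.e. 90 days after Jan 1.
90 mod 7 = 6, so advance 6 weekdays from Tuesday: Monday.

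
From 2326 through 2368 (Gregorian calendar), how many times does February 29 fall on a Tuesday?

Leap years in 2326–2368: 11 of them.
Feb 29 weekday advances by 5 (mod 7) from one leap year to the next four years later (or differs when a century non-leap intervenes).
Leap-day weekdays: 2328:Wed 2332:Mon 2336:Sat 2340:Thu 2344:Tue✓ 2348:Sun 2352:Fri 2356:Wed 2360:Mon 2364:Sat 2368:Thu
Tuesday: 2344 → 1.

1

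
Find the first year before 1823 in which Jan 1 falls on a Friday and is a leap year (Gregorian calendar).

1808

Jan 1 advances by 2 weekdays after a leap year and by 1 after a common year.
1823: Jan 1 is Wednesday.
1822: Tuesday
1821: Monday
1820: Saturday (leap)
1819: Friday
1818: Thursday
1817: Wednesday
1816: Monday (leap)
1815: Sunday
1814: Saturday
1813: Friday
1812: Wednesday (leap)
1811: Tuesday
1810: Monday
1809: Sunday
1808: Friday (leap)
1808 begins on a Friday and is a leap year.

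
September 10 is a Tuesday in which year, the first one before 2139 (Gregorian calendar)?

From one year to the next, a fixed date's weekday advances by 1, or by 2 when a Feb 29 lies between the two dates.
2139: September 10 is Thursday.
2138: Wednesday (−1)
2137: Tuesday (−1)
September 10 falls on a Tuesday in 2137.

2137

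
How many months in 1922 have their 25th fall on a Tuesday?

2

Check the 25th of each month of 1922: Jan 25: Wed, Feb 25: Sat, Mar 25: Sat, Apr 25: Tue, May 25: Thu, Jun 25: Sun, Jul 25: Tue, Aug 25: Fri, Sep 25: Mon, Oct 25: Wed, Nov 25: Sat, Dec 25: Mon.
Tuesday occurs in April, July — 2 months.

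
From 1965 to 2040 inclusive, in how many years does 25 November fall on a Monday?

Track 25 November's weekday year by year (advancing +1, or +2 across a Feb 29):
  1965: Thu  1966: Fri (+1)  1967: Sat (+1)  1968: Mon (+2) ✓  1969: Tue (+1)
  1970: Wed (+1)  1971: Thu (+1)  1972: Sat (+2)  1973: Sun (+1)  1974: Mon (+1) ✓
  1975: Tue (+1)  1976: Thu (+2)  1977: Fri (+1)  1978: Sat (+1)  … (48 more years) …
  2027: Thu (+1)  2028: Sat (+2)  2029: Sun (+1)  2030: Mon (+1) ✓  2031: Tue (+1)
  2032: Thu (+2)  2033: Fri (+1)  2034: Sat (+1)  2035: Sun (+1)  2036: Tue (+2)
  2037: Wed (+1)  2038: Thu (+1)  2039: Fri (+1)  2040: Sun (+2)
Monday years: 1968, 1974, 1985, 1991, 1996, 2002, 2013, 2019, 2024, 2030 — 10 in total.

10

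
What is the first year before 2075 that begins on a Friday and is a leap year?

2072

Jan 1 advances by 2 weekdays after a leap year and by 1 after a common year.
2075: Jan 1 is Tuesday.
2074: Monday
2073: Sunday
2072: Friday (leap)
2072 begins on a Friday and is a leap year.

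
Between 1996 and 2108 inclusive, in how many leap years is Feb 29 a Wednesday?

Leap years in 1996–2108: 28 of them.
Feb 29 weekday advances by 5 (mod 7) from one leap year to the next four years later (or differs when a century non-leap intervenes).
Leap-day weekdays: 1996:Thu 2000:Tue 2004:Sun 2008:Fri 2012:Wed✓ 2016:Mon 2020:Sat 2024:Thu 2028:Tue 2032:Sun 2036:Fri 2040:Wed✓ 2044:Mon 2048:Sat 2052:Thu 2056:Tue 2060:Sun 2064:Fri 2068:Wed✓ 2072:Mon 2076:Sat 2080:Thu 2084:Tue 2088:Sun 2092:Fri 2096:Wed✓ 2104:Fri 2108:Wed✓
Wednesday: 2012, 2040, 2068, 2096, 2108 → 5.

5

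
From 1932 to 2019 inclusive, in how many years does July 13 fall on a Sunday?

12

Track July 13's weekday year by year (advancing +1, or +2 across a Feb 29):
  1932: Wed  1933: Thu (+1)  1934: Fri (+1)  1935: Sat (+1)  1936: Mon (+2)
  1937: Tue (+1)  1938: Wed (+1)  1939: Thu (+1)  1940: Sat (+2)  1941: Sun (+1) ✓
  1942: Mon (+1)  1943: Tue (+1)  1944: Thu (+2)  1945: Fri (+1)  … (60 more years) …
  2006: Thu (+1)  2007: Fri (+1)  2008: Sun (+2) ✓  2009: Mon (+1)  2010: Tue (+1)
  2011: Wed (+1)  2012: Fri (+2)  2013: Sat (+1)  2014: Sun (+1) ✓  2015: Mon (+1)
  2016: Wed (+2)  2017: Thu (+1)  2018: Fri (+1)  2019: Sat (+1)
Sunday years: 1941, 1947, 1952, 1958, 1969, 1975, 1980, 1986, 1997, 2003, 2008, 2014 — 12 in total.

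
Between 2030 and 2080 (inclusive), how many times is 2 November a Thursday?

7

Track 2 November's weekday year by year (advancing +1, or +2 across a Feb 29):
  2030: Sat  2031: Sun (+1)  2032: Tue (+2)  2033: Wed (+1)  2034: Thu (+1) ✓
  2035: Fri (+1)  2036: Sun (+2)  2037: Mon (+1)  2038: Tue (+1)  2039: Wed (+1)
  2040: Fri (+2)  2041: Sat (+1)  2042: Sun (+1)  2043: Mon (+1)  … (23 more years) …
  2067: Wed (+1)  2068: Fri (+2)  2069: Sat (+1)  2070: Sun (+1)  2071: Mon (+1)
  2072: Wed (+2)  2073: Thu (+1) ✓  2074: Fri (+1)  2075: Sat (+1)  2076: Mon (+2)
  2077: Tue (+1)  2078: Wed (+1)  2079: Thu (+1) ✓  2080: Sat (+2)
Thursday years: 2034, 2045, 2051, 2056, 2062, 2073, 2079 — 7 in total.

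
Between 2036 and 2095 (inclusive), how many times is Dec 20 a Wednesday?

Track Dec 20's weekday year by year (advancing +1, or +2 across a Feb 29):
  2036: Sat  2037: Sun (+1)  2038: Mon (+1)  2039: Tue (+1)  2040: Thu (+2)
  2041: Fri (+1)  2042: Sat (+1)  2043: Sun (+1)  2044: Tue (+2)  2045: Wed (+1) ✓
  2046: Thu (+1)  2047: Fri (+1)  2048: Sun (+2)  2049: Mon (+1)  … (32 more years) …
  2082: Sun (+1)  2083: Mon (+1)  2084: Wed (+2) ✓  2085: Thu (+1)  2086: Fri (+1)
  2087: Sat (+1)  2088: Mon (+2)  2089: Tue (+1)  2090: Wed (+1) ✓  2091: Thu (+1)
  2092: Sat (+2)  2093: Sun (+1)  2094: Mon (+1)  2095: Tue (+1)
Wednesday years: 2045, 2051, 2056, 2062, 2073, 2079, 2084, 2090 — 8 in total.

8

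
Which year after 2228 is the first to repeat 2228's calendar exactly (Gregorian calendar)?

Two years share a calendar iff Jan 1 falls on the same weekday and both are leap or both are common. 2228: Jan 1 is Tuesday, leap year.
2229: Jan 1 Thursday, common
2230: Jan 1 Friday, common
2231: Jan 1 Saturday, common
2232: Jan 1 Sunday, leap
2233: Jan 1 Tuesday, common
2234: Jan 1 Wednesday, common
2235: Jan 1 Thursday, common
2236: Jan 1 Friday, leap
2237: Jan 1 Sunday, common
2238: Jan 1 Monday, common
2239: Jan 1 Tuesday, common
2240: Jan 1 Wednesday, leap
2241: Jan 1 Friday, common
2242: Jan 1 Saturday, common
2243: Jan 1 Sunday, common
2244: Jan 1 Monday, leap
2245: Jan 1 Wednesday, common
2246: Jan 1 Thursday, common
2247: Jan 1 Friday, common
2248: Jan 1 Saturday, leap
2249: Jan 1 Monday, common
2250: Jan 1 Tuesday, common
2251: Jan 1 Wednesday, common
2252: Jan 1 Thursday, leap
2253: Jan 1 Saturday, common
2254: Jan 1 Sunday, common
2255: Jan 1 Monday, common
2256: Jan 1 Tuesday, leap
2256 matches on both conditions.

2256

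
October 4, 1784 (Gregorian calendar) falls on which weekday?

Monday

January 1, 1784 is a Thursday.
October 4 is day 278 of the year, i.e. 277 days after Jan 1.
277 mod 7 = 4, so advance 4 weekdays from Thursday: Monday.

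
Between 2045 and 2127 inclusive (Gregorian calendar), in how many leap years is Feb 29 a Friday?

3

Leap years in 2045–2127: 19 of them.
Feb 29 weekday advances by 5 (mod 7) from one leap year to the next four years later (or differs when a century non-leap intervenes).
Leap-day weekdays: 2048:Sat 2052:Thu 2056:Tue 2060:Sun 2064:Fri✓ 2068:Wed 2072:Mon 2076:Sat 2080:Thu 2084:Tue 2088:Sun 2092:Fri✓ 2096:Wed 2104:Fri✓ 2108:Wed 2112:Mon 2116:Sat 2120:Thu 2124:Tue
Friday: 2064, 2092, 2104 → 3.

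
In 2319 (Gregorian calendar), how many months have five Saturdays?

4

A month of length L has five Saturdays iff its first Saturday is on day ≤ L−28 (so day 1–3 in a 31-day month, 1–2 in a 30-day month, day 1 in a leap February).
Checking each month of 2319: Jan starts Wed (31d); Feb starts Sat (28d); Mar starts Sat (31d) ✓; Apr starts Tue (30d); May starts Thu (31d) ✓; Jun starts Sun (30d); Jul starts Tue (31d); Aug starts Fri (31d) ✓; Sep starts Mon (30d); Oct starts Wed (31d); Nov starts Sat (30d) ✓; Dec starts Mon (31d).
Five-Saturday months: March, May, August, November → 4.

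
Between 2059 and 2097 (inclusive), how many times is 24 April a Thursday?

Track 24 April's weekday year by year (advancing +1, or +2 across a Feb 29):
  2059: Thu ✓  2060: Sat (+2)  2061: Sun (+1)  2062: Mon (+1)  2063: Tue (+1)
  2064: Thu (+2) ✓  2065: Fri (+1)  2066: Sat (+1)  2067: Sun (+1)  2068: Tue (+2)
  2069: Wed (+1)  2070: Thu (+1) ✓  2071: Fri (+1)  2072: Sun (+2)  … (11 more years) …
  2084: Mon (+2)  2085: Tue (+1)  2086: Wed (+1)  2087: Thu (+1) ✓  2088: Sat (+2)
  2089: Sun (+1)  2090: Mon (+1)  2091: Tue (+1)  2092: Thu (+2) ✓  2093: Fri (+1)
  2094: Sat (+1)  2095: Sun (+1)  2096: Tue (+2)  2097: Wed (+1)
Thursday years: 2059, 2064, 2070, 2081, 2087, 2092 — 6 in total.

6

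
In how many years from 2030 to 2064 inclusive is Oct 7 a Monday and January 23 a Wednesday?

Check each year's weekday for Oct 7 and January 23:
  2030: Mon/Wed ✓  2031: Tue/Thu  2032: Thu/Fri  2033: Fri/Sun  2034: Sat/Mon  2035: Sun/Tue  2036: Tue/Wed  2037: Wed/Fri  2038: Thu/Sat  2039: Fri/Sun  2040: Sun/Mon  2041: Mon/Wed ✓  2042: Tue/Thu  2043: Wed/Fri  …(7 more)…  2051: Sat/Mon  2052: Mon/Tue  2053: Tue/Thu  2054: Wed/Fri  2055: Thu/Sat  2056: Sat/Sun  2057: Sun/Tue  2058: Mon/Wed ✓  2059: Tue/Thu  2060: Thu/Fri  2061: Fri/Sun  2062: Sat/Mon  2063: Sun/Tue  2064: Tue/Wed
Both conditions hold in: 2030, 2041, 2047, 2058 — 4.

4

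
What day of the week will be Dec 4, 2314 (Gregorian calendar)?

January 1, 2314 is a Thursday.
December 4 is day 338 of the year, i.e. 337 days after Jan 1.
337 mod 7 = 1, so advance 1 weekday from Thursday: Friday.

Friday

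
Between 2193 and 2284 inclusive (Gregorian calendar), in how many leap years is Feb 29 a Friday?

3

Leap years in 2193–2284: 22 of them.
Feb 29 weekday advances by 5 (mod 7) from one leap year to the next four years later (or differs when a century non-leap intervenes).
Leap-day weekdays: 2196:Mon 2204:Wed 2208:Mon 2212:Sat 2216:Thu 2220:Tue 2224:Sun 2228:Fri✓ 2232:Wed 2236:Mon 2240:Sat 2244:Thu 2248:Tue 2252:Sun 2256:Fri✓ 2260:Wed 2264:Mon 2268:Sat 2272:Thu 2276:Tue 2280:Sun 2284:Fri✓
Friday: 2228, 2256, 2284 → 3.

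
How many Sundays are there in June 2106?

4

June 2106 has 30 days and begins on Tuesday.
The first Sunday is June 6.
Sundays fall on 6, 13, 20, 27 — that's 4.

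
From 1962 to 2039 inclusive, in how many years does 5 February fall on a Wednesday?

11

Track 5 February's weekday year by year (advancing +1, or +2 across a Feb 29):
  1962: Mon  1963: Tue (+1)  1964: Wed (+1) ✓  1965: Fri (+2)  1966: Sat (+1)
  1967: Sun (+1)  1968: Mon (+1)  1969: Wed (+2) ✓  1970: Thu (+1)  1971: Fri (+1)
  1972: Sat (+1)  1973: Mon (+2)  1974: Tue (+1)  1975: Wed (+1) ✓  … (50 more years) …
  2026: Thu (+1)  2027: Fri (+1)  2028: Sat (+1)  2029: Mon (+2)  2030: Tue (+1)
  2031: Wed (+1) ✓  2032: Thu (+1)  2033: Sat (+2)  2034: Sun (+1)  2035: Mon (+1)
  2036: Tue (+1)  2037: Thu (+2)  2038: Fri (+1)  2039: Sat (+1)
Wednesday years: 1964, 1969, 1975, 1986, 1992, 1997, 2003, 2014, 2020, 2025, 2031 — 11 in total.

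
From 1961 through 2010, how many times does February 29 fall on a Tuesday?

2

Leap years in 1961–2010: 12 of them.
Feb 29 weekday advances by 5 (mod 7) from one leap year to the next four years later (or differs when a century non-leap intervenes).
Leap-day weekdays: 1964:Sat 1968:Thu 1972:Tue✓ 1976:Sun 1980:Fri 1984:Wed 1988:Mon 1992:Sat 1996:Thu 2000:Tue✓ 2004:Sun 2008:Fri
Tuesday: 1972, 2000 → 2.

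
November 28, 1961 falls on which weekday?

Tuesday

January 1, 1961 is a Sunday.
November 28 is day 332 of the year, i.e. 331 days after Jan 1.
331 mod 7 = 2, so advance 2 weekdays from Sunday: Tuesday.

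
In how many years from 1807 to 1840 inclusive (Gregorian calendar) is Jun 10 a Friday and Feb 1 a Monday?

2

Check each year's weekday for Jun 10 and Feb 1:
  1807: Wed/Sun  1808: Fri/Mon ✓  1809: Sat/Wed  1810: Sun/Thu  1811: Mon/Fri  1812: Wed/Sat  1813: Thu/Mon  1814: Fri/Tue  1815: Sat/Wed  1816: Mon/Thu  1817: Tue/Sat  1818: Wed/Sun  1819: Thu/Mon  1820: Sat/Tue  …(6 more)…  1827: Sun/Thu  1828: Tue/Fri  1829: Wed/Sun  1830: Thu/Mon  1831: Fri/Tue  1832: Sun/Wed  1833: Mon/Fri  1834: Tue/Sat  1835: Wed/Sun  1836: Fri/Mon ✓  1837: Sat/Wed  1838: Sun/Thu  1839: Mon/Fri  1840: Wed/Sat
Both conditions hold in: 1808, 1836 — 2.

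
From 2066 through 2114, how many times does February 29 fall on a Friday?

Leap years in 2066–2114: 11 of them.
Feb 29 weekday advances by 5 (mod 7) from one leap year to the next four years later (or differs when a century non-leap intervenes).
Leap-day weekdays: 2068:Wed 2072:Mon 2076:Sat 2080:Thu 2084:Tue 2088:Sun 2092:Fri✓ 2096:Wed 2104:Fri✓ 2108:Wed 2112:Mon
Friday: 2092, 2104 → 2.

2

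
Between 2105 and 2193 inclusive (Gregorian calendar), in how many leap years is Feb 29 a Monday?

Leap years in 2105–2193: 22 of them.
Feb 29 weekday advances by 5 (mod 7) from one leap year to the next four years later (or differs when a century non-leap intervenes).
Leap-day weekdays: 2108:Wed 2112:Mon✓ 2116:Sat 2120:Thu 2124:Tue 2128:Sun 2132:Fri 2136:Wed 2140:Mon✓ 2144:Sat 2148:Thu 2152:Tue 2156:Sun 2160:Fri 2164:Wed 2168:Mon✓ 2172:Sat 2176:Thu 2180:Tue 2184:Sun 2188:Fri 2192:Wed
Monday: 2112, 2140, 2168 → 3.

3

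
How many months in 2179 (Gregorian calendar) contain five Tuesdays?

A month of length L has five Tuesdays iff its first Tuesday is on day ≤ L−28 (so day 1–3 in a 31-day month, 1–2 in a 30-day month, day 1 in a leap February).
Checking each month of 2179: Jan starts Fri (31d); Feb starts Mon (28d); Mar starts Mon (31d) ✓; Apr starts Thu (30d); May starts Sat (31d); Jun starts Tue (30d) ✓; Jul starts Thu (31d); Aug starts Sun (31d) ✓; Sep starts Wed (30d); Oct starts Fri (31d); Nov starts Mon (30d) ✓; Dec starts Wed (31d).
Five-Tuesday months: March, June, August, November → 4.

4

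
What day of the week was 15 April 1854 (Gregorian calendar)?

January 1, 1854 is a Sunday.
April 15 is day 105 of the year, i.e. 104 days after Jan 1.
104 mod 7 = 6, so advance 6 weekdays from Sunday: Saturday.

Saturday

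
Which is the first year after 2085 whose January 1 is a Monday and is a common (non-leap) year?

Jan 1 advances by 2 weekdays after a leap year and by 1 after a common year.
2085: Jan 1 is Monday.
2086: Tuesday
2087: Wednesday
2088: Thursday (leap)
2089: Saturday
2090: Sunday
2091: Monday
2091 begins on a Monday and is a common year.

2091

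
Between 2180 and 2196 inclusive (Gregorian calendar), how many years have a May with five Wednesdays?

May has 31 days; it has five Wednesdays when Wednesday falls among the first (month-length − 28) days — i.e. when May 1 is one of Wednesday/Tuesday/Monday.
May 1 by year: 2180:Mon✓ 2181:Tue✓ 2182:Wed✓ 2183:Thu 2184:Sat 2185:Sun 2186:Mon✓ 2187:Tue✓ 2188:Thu 2189:Fri 2190:Sat 2191:Sun 2192:Tue✓ 2193:Wed✓ 2194:Thu 2195:Fri 2196:Sun
Years with five Wednesdays: 2180, 2181, 2182, 2186, 2187, 2192, 2193 → 7.

7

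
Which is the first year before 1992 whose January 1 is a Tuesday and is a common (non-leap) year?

Jan 1 advances by 2 weekdays after a leap year and by 1 after a common year.
1992: Jan 1 is Wednesday (leap).
1991: Tuesday
1991 begins on a Tuesday and is a common year.

1991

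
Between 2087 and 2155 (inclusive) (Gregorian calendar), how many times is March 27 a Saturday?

Track March 27's weekday year by year (advancing +1, or +2 across a Feb 29):
  2087: Thu  2088: Sat (+2) ✓  2089: Sun (+1)  2090: Mon (+1)  2091: Tue (+1)
  2092: Thu (+2)  2093: Fri (+1)  2094: Sat (+1) ✓  2095: Sun (+1)  2096: Tue (+2)
  2097: Wed (+1)  2098: Thu (+1)  2099: Fri (+1)  2100: Sat (+1) ✓  … (41 more years) …
  2142: Tue (+1)  2143: Wed (+1)  2144: Fri (+2)  2145: Sat (+1) ✓  2146: Sun (+1)
  2147: Mon (+1)  2148: Wed (+2)  2149: Thu (+1)  2150: Fri (+1)  2151: Sat (+1) ✓
  2152: Mon (+2)  2153: Tue (+1)  2154: Wed (+1)  2155: Thu (+1)
Saturday years: 2088, 2094, 2100, 2106, 2117, 2123, 2128, 2134, 2145, 2151 — 10 in total.

10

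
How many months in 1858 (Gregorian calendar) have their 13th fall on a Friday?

1

Check the 13th of each month of 1858: Jan 13: Wed, Feb 13: Sat, Mar 13: Sat, Apr 13: Tue, May 13: Thu, Jun 13: Sun, Jul 13: Tue, Aug 13: Fri, Sep 13: Mon, Oct 13: Wed, Nov 13: Sat, Dec 13: Mon.
Friday occurs in August — 1 month.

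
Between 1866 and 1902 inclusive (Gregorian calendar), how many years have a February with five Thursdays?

1

February has 28 days (29 in leap years); it has five Thursdays when Thursday falls among the first (month-length − 28) days — i.e. when February 1 is Thursday in a leap year (never in a common year).
February 1 by year: 1866:Thu 1867:Fri 1868:Sat 1869:Mon 1870:Tue 1871:Wed 1872:Thu✓ 1873:Sat 1874:Sun 1875:Mon 1876:Tue 1877:Thu 1878:Fri 1879:Sat 1880:Sun …(7 more)… 1888:Wed 1889:Fri 1890:Sat 1891:Sun 1892:Mon 1893:Wed 1894:Thu 1895:Fri 1896:Sat 1897:Mon 1898:Tue 1899:Wed 1900:Thu 1901:Fri 1902:Sat
Years with five Thursdays: 1872 → 1.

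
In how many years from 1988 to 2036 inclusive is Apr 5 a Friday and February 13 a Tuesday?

Check each year's weekday for Apr 5 and February 13:
  1988: Tue/Sat  1989: Wed/Mon  1990: Thu/Tue  1991: Fri/Wed  1992: Sun/Thu  1993: Mon/Sat  1994: Tue/Sun  1995: Wed/Mon  1996: Fri/Tue ✓  1997: Sat/Thu  1998: Sun/Fri  1999: Mon/Sat  2000: Wed/Sun  2001: Thu/Tue  …(21 more)…  2023: Wed/Mon  2024: Fri/Tue ✓  2025: Sat/Thu  2026: Sun/Fri  2027: Mon/Sat  2028: Wed/Sun  2029: Thu/Tue  2030: Fri/Wed  2031: Sat/Thu  2032: Mon/Fri  2033: Tue/Sun  2034: Wed/Mon  2035: Thu/Tue  2036: Sat/Wed
Both conditions hold in: 1996, 2024 — 2.

2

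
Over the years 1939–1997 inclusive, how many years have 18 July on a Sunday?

8

Track 18 July's weekday year by year (advancing +1, or +2 across a Feb 29):
  1939: Tue  1940: Thu (+2)  1941: Fri (+1)  1942: Sat (+1)  1943: Sun (+1) ✓
  1944: Tue (+2)  1945: Wed (+1)  1946: Thu (+1)  1947: Fri (+1)  1948: Sun (+2) ✓
  1949: Mon (+1)  1950: Tue (+1)  1951: Wed (+1)  1952: Fri (+2)  … (31 more years) …
  1984: Wed (+2)  1985: Thu (+1)  1986: Fri (+1)  1987: Sat (+1)  1988: Mon (+2)
  1989: Tue (+1)  1990: Wed (+1)  1991: Thu (+1)  1992: Sat (+2)  1993: Sun (+1) ✓
  1994: Mon (+1)  1995: Tue (+1)  1996: Thu (+2)  1997: Fri (+1)
Sunday years: 1943, 1948, 1954, 1965, 1971, 1976, 1982, 1993 — 8 in total.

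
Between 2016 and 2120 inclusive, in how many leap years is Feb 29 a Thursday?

Leap years in 2016–2120: 26 of them.
Feb 29 weekday advances by 5 (mod 7) from one leap year to the next four years later (or differs when a century non-leap intervenes).
Leap-day weekdays: 2016:Mon 2020:Sat 2024:Thu✓ 2028:Tue 2032:Sun 2036:Fri 2040:Wed 2044:Mon 2048:Sat 2052:Thu✓ 2056:Tue 2060:Sun 2064:Fri 2068:Wed 2072:Mon 2076:Sat 2080:Thu✓ 2084:Tue 2088:Sun 2092:Fri 2096:Wed 2104:Fri 2108:Wed 2112:Mon 2116:Sat 2120:Thu✓
Thursday: 2024, 2052, 2080, 2120 → 4.

4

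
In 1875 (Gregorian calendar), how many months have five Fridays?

5

A month of length L has five Fridays iff its first Friday is on day ≤ L−28 (so day 1–3 in a 31-day month, 1–2 in a 30-day month, day 1 in a leap February).
Checking each month of 1875: Jan starts Fri (31d) ✓; Feb starts Mon (28d); Mar starts Mon (31d); Apr starts Thu (30d) ✓; May starts Sat (31d); Jun starts Tue (30d); Jul starts Thu (31d) ✓; Aug starts Sun (31d); Sep starts Wed (30d); Oct starts Fri (31d) ✓; Nov starts Mon (30d); Dec starts Wed (31d) ✓.
Five-Friday months: January, April, July, October, December → 5.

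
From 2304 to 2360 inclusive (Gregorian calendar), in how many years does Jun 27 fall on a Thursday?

Track Jun 27's weekday year by year (advancing +1, or +2 across a Feb 29):
  2304: Mon  2305: Tue (+1)  2306: Wed (+1)  2307: Thu (+1) ✓  2308: Sat (+2)
  2309: Sun (+1)  2310: Mon (+1)  2311: Tue (+1)  2312: Thu (+2) ✓  2313: Fri (+1)
  2314: Sat (+1)  2315: Sun (+1)  2316: Tue (+2)  2317: Wed (+1)  … (29 more years) …
  2347: Fri (+1)  2348: Sun (+2)  2349: Mon (+1)  2350: Tue (+1)  2351: Wed (+1)
  2352: Fri (+2)  2353: Sat (+1)  2354: Sun (+1)  2355: Mon (+1)  2356: Wed (+2)
  2357: Thu (+1) ✓  2358: Fri (+1)  2359: Sat (+1)  2360: Mon (+2)
Thursday years: 2307, 2312, 2318, 2329, 2335, 2340, 2346, 2357 — 8 in total.

8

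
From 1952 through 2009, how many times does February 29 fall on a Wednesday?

Leap years in 1952–2009: 15 of them.
Feb 29 weekday advances by 5 (mod 7) from one leap year to the next four years later (or differs when a century non-leap intervenes).
Leap-day weekdays: 1952:Fri 1956:Wed✓ 1960:Mon 1964:Sat 1968:Thu 1972:Tue 1976:Sun 1980:Fri 1984:Wed✓ 1988:Mon 1992:Sat 1996:Thu 2000:Tue 2004:Sun 2008:Fri
Wednesday: 1956, 1984 → 2.

2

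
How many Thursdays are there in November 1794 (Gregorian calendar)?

November 1794 has 30 days and begins on Saturday.
The first Thursday is November 6.
Thursdays fall on 6, 13, 20, 27 — that's 4.

4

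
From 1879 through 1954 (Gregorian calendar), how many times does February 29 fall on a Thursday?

2

Leap years in 1879–1954: 18 of them.
Feb 29 weekday advances by 5 (mod 7) from one leap year to the next four years later (or differs when a century non-leap intervenes).
Leap-day weekdays: 1880:Sun 1884:Fri 1888:Wed 1892:Mon 1896:Sat 1904:Mon 1908:Sat 1912:Thu✓ 1916:Tue 1920:Sun 1924:Fri 1928:Wed 1932:Mon 1936:Sat 1940:Thu✓ 1944:Tue 1948:Sun 1952:Fri
Thursday: 1912, 1940 → 2.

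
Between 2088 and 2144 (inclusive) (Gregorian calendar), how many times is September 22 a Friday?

7

Track September 22's weekday year by year (advancing +1, or +2 across a Feb 29):
  2088: Wed  2089: Thu (+1)  2090: Fri (+1) ✓  2091: Sat (+1)  2092: Mon (+2)
  2093: Tue (+1)  2094: Wed (+1)  2095: Thu (+1)  2096: Sat (+2)  2097: Sun (+1)
  2098: Mon (+1)  2099: Tue (+1)  2100: Wed (+1)  2101: Thu (+1)  … (29 more years) …
  2131: Sat (+1)  2132: Mon (+2)  2133: Tue (+1)  2134: Wed (+1)  2135: Thu (+1)
  2136: Sat (+2)  2137: Sun (+1)  2138: Mon (+1)  2139: Tue (+1)  2140: Thu (+2)
  2141: Fri (+1) ✓  2142: Sat (+1)  2143: Sun (+1)  2144: Tue (+2)
Friday years: 2090, 2102, 2113, 2119, 2124, 2130, 2141 — 7 in total.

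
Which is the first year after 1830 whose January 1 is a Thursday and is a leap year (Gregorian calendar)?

1852

Jan 1 advances by 2 weekdays after a leap year and by 1 after a common year.
1830: Jan 1 is Friday.
1831: Saturday
1832: Sunday (leap)
1833: Tuesday
1834: Wednesday
1835: Thursday
1836: Friday (leap)
1837: Sunday
1838: Monday
1839: Tuesday
1840: Wednesday (leap)
1841: Friday
1842: Saturday
1843: Sunday
1844: Monday (leap)
1845: Wednesday
1846: Thursday
1847: Friday
1848: Saturday (leap)
1849: Monday
1850: Tuesday
1851: Wednesday
1852: Thursday (leap)
1852 begins on a Thursday and is a leap year.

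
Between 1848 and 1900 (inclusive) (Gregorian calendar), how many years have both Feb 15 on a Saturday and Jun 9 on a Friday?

0

Check each year's weekday for Feb 15 and Jun 9:
  1848: Tue/Fri  1849: Thu/Sat  1850: Fri/Sun  1851: Sat/Mon  1852: Sun/Wed  1853: Tue/Thu  1854: Wed/Fri  1855: Thu/Sat  1856: Fri/Mon  1857: Sun/Tue  1858: Mon/Wed  1859: Tue/Thu  1860: Wed/Sat  1861: Fri/Sun  …(25 more)…  1887: Tue/Thu  1888: Wed/Sat  1889: Fri/Sun  1890: Sat/Mon  1891: Sun/Tue  1892: Mon/Thu  1893: Wed/Fri  1894: Thu/Sat  1895: Fri/Sun  1896: Sat/Tue  1897: Mon/Wed  1898: Tue/Thu  1899: Wed/Fri  1900: Thu/Sat
Both conditions hold in: no year — 0.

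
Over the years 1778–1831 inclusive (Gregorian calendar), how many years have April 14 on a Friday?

Track April 14's weekday year by year (advancing +1, or +2 across a Feb 29):
  1778: Tue  1779: Wed (+1)  1780: Fri (+2) ✓  1781: Sat (+1)  1782: Sun (+1)
  1783: Mon (+1)  1784: Wed (+2)  1785: Thu (+1)  1786: Fri (+1) ✓  1787: Sat (+1)
  1788: Mon (+2)  1789: Tue (+1)  1790: Wed (+1)  1791: Thu (+1)  … (26 more years) …
  1818: Tue (+1)  1819: Wed (+1)  1820: Fri (+2) ✓  1821: Sat (+1)  1822: Sun (+1)
  1823: Mon (+1)  1824: Wed (+2)  1825: Thu (+1)  1826: Fri (+1) ✓  1827: Sat (+1)
  1828: Mon (+2)  1829: Tue (+1)  1830: Wed (+1)  1831: Thu (+1)
Friday years: 1780, 1786, 1797, 1809, 1815, 1820, 1826 — 7 in total.

7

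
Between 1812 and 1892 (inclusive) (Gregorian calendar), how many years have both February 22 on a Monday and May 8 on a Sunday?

3

Check each year's weekday for February 22 and May 8:
  1812: Sat/Fri  1813: Mon/Sat  1814: Tue/Sun  1815: Wed/Mon  1816: Thu/Wed  1817: Sat/Thu  1818: Sun/Fri  1819: Mon/Sat  1820: Tue/Mon  1821: Thu/Tue  1822: Fri/Wed  1823: Sat/Thu  1824: Sun/Sat  1825: Tue/Sun  …(53 more)…  1879: Sat/Thu  1880: Sun/Sat  1881: Tue/Sun  1882: Wed/Mon  1883: Thu/Tue  1884: Fri/Thu  1885: Sun/Fri  1886: Mon/Sat  1887: Tue/Sun  1888: Wed/Tue  1889: Fri/Wed  1890: Sat/Thu  1891: Sun/Fri  1892: Mon/Sun ✓
Both conditions hold in: 1836, 1864, 1892 — 3.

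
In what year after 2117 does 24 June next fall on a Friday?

2118

From one year to the next, a fixed date's weekday advances by 1, or by 2 when a Feb 29 lies between the two dates.
2117: June 24 is Thursday.
2118: Friday (+1)
24 June falls on a Friday in 2118.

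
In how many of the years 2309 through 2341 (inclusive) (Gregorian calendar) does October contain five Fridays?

October has 31 days; it has five Fridays when Friday falls among the first (month-length − 28) days — i.e. when October 1 is one of Friday/Thursday/Wednesday.
October 1 by year: 2309:Fri✓ 2310:Sat 2311:Sun 2312:Tue 2313:Wed✓ 2314:Thu✓ 2315:Fri✓ 2316:Sun 2317:Mon 2318:Tue 2319:Wed✓ 2320:Fri✓ 2321:Sat 2322:Sun 2323:Mon …(3 more)… 2327:Sat 2328:Mon 2329:Tue 2330:Wed✓ 2331:Thu✓ 2332:Sat 2333:Sun 2334:Mon 2335:Tue 2336:Thu✓ 2337:Fri✓ 2338:Sat 2339:Sun 2340:Tue 2341:Wed✓
Years with five Fridays: 2309, 2313, 2314, 2315, 2319, 2320, 2324, 2325, 2326, 2330, 2331, 2336, 2337, 2341 → 14.

14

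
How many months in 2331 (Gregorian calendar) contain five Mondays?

A month of length L has five Mondays iff its first Monday is on day ≤ L−28 (so day 1–3 in a 31-day month, 1–2 in a 30-day month, day 1 in a leap February).
Checking each month of 2331: Jan starts Thu (31d); Feb starts Sun (28d); Mar starts Sun (31d) ✓; Apr starts Wed (30d); May starts Fri (31d); Jun starts Mon (30d) ✓; Jul starts Wed (31d); Aug starts Sat (31d) ✓; Sep starts Tue (30d); Oct starts Thu (31d); Nov starts Sun (30d) ✓; Dec starts Tue (31d).
Five-Monday months: March, June, August, November → 4.

4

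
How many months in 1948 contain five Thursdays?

5

A month of length L has five Thursdays iff its first Thursday is on day ≤ L−28 (so day 1–3 in a 31-day month, 1–2 in a 30-day month, day 1 in a leap February).
Checking each month of 1948: Jan starts Thu (31d) ✓; Feb starts Sun (29d); Mar starts Mon (31d); Apr starts Thu (30d) ✓; May starts Sat (31d); Jun starts Tue (30d); Jul starts Thu (31d) ✓; Aug starts Sun (31d); Sep starts Wed (30d) ✓; Oct starts Fri (31d); Nov starts Mon (30d); Dec starts Wed (31d) ✓.
Five-Thursday months: January, April, July, September, December → 5.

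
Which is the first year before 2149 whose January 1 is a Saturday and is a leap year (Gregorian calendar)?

2124

Jan 1 advances by 2 weekdays after a leap year and by 1 after a common year.
2149: Jan 1 is Wednesday.
2148: Monday (leap)
2147: Sunday
2146: Saturday
2145: Friday
2144: Wednesday (leap)
2143: Tuesday
2142: Monday
2141: Sunday
2140: Friday (leap)
2139: Thursday
2138: Wednesday
2137: Tuesday
2136: Sunday (leap)
2135: Saturday
2134: Friday
2133: Thursday
2132: Tuesday (leap)
2131: Monday
2130: Sunday
2129: Saturday
2128: Thursday (leap)
2127: Wednesday
2126: Tuesday
2125: Monday
2124: Saturday (leap)
2124 begins on a Saturday and is a leap year.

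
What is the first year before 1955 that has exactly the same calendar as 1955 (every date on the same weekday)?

1949

Two years share a calendar iff Jan 1 falls on the same weekday and both are leap or both are common. 1955: Jan 1 is Saturday, common year.
1954: Jan 1 Friday, common
1953: Jan 1 Thursday, common
1952: Jan 1 Tuesday, leap
1951: Jan 1 Monday, common
1950: Jan 1 Sunday, common
1949: Jan 1 Saturday, common
1949 matches on both conditions.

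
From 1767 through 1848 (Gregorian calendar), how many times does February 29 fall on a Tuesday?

Leap years in 1767–1848: 20 of them.
Feb 29 weekday advances by 5 (mod 7) from one leap year to the next four years later (or differs when a century non-leap intervenes).
Leap-day weekdays: 1768:Mon 1772:Sat 1776:Thu 1780:Tue✓ 1784:Sun 1788:Fri 1792:Wed 1796:Mon 1804:Wed 1808:Mon 1812:Sat 1816:Thu 1820:Tue✓ 1824:Sun 1828:Fri 1832:Wed 1836:Mon 1840:Sat 1844:Thu 1848:Tue✓
Tuesday: 1780, 1820, 1848 → 3.

3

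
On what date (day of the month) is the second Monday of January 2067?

January 1, 2067 is a Saturday, so the first Monday is the 3rd.
The second Monday is 3 + 7 = 10.

10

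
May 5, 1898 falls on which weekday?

Thursday

January 1, 1898 is a Saturday.
May 5 is day 125 of the year, i.e. 124 days after Jan 1.
124 mod 7 = 5, so advance 5 weekdays from Saturday: Thursday.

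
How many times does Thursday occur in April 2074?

4

April 2074 has 30 days and begins on Sunday.
The first Thursday is April 5.
Thursdays fall on 5, 12, 19, 26 — that's 4.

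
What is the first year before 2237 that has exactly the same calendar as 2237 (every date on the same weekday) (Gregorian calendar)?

Two years share a calendar iff Jan 1 falls on the same weekday and both are leap or both are common. 2237: Jan 1 is Sunday, common year.
2236: Jan 1 Friday, leap
2235: Jan 1 Thursday, common
2234: Jan 1 Wednesday, common
2233: Jan 1 Tuesday, common
2232: Jan 1 Sunday, leap
2231: Jan 1 Saturday, common
2230: Jan 1 Friday, common
2229: Jan 1 Thursday, common
2228: Jan 1 Tuesday, leap
2227: Jan 1 Monday, common
2226: Jan 1 Sunday, common
2226 matches on both conditions.

2226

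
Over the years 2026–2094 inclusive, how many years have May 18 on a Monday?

Track May 18's weekday year by year (advancing +1, or +2 across a Feb 29):
  2026: Mon ✓  2027: Tue (+1)  2028: Thu (+2)  2029: Fri (+1)  2030: Sat (+1)
  2031: Sun (+1)  2032: Tue (+2)  2033: Wed (+1)  2034: Thu (+1)  2035: Fri (+1)
  2036: Sun (+2)  2037: Mon (+1) ✓  2038: Tue (+1)  2039: Wed (+1)  … (41 more years) …
  2081: Sun (+1)  2082: Mon (+1) ✓  2083: Tue (+1)  2084: Thu (+2)  2085: Fri (+1)
  2086: Sat (+1)  2087: Sun (+1)  2088: Tue (+2)  2089: Wed (+1)  2090: Thu (+1)
  2091: Fri (+1)  2092: Sun (+2)  2093: Mon (+1) ✓  2094: Tue (+1)
Monday years: 2026, 2037, 2043, 2048, 2054, 2065, 2071, 2076, 2082, 2093 — 10 in total.

10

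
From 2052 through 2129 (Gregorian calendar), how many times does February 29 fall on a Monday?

2

Leap years in 2052–2129: 19 of them.
Feb 29 weekday advances by 5 (mod 7) from one leap year to the next four years later (or differs when a century non-leap intervenes).
Leap-day weekdays: 2052:Thu 2056:Tue 2060:Sun 2064:Fri 2068:Wed 2072:Mon✓ 2076:Sat 2080:Thu 2084:Tue 2088:Sun 2092:Fri 2096:Wed 2104:Fri 2108:Wed 2112:Mon✓ 2116:Sat 2120:Thu 2124:Tue 2128:Sun
Monday: 2072, 2112 → 2.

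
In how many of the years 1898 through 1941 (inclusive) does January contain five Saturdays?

17

January has 31 days; it has five Saturdays when Saturday falls among the first (month-length − 28) days — i.e. when January 1 is one of Saturday/Friday/Thursday.
January 1 by year: 1898:Sat✓ 1899:Sun 1900:Mon 1901:Tue 1902:Wed 1903:Thu✓ 1904:Fri✓ 1905:Sun 1906:Mon 1907:Tue 1908:Wed 1909:Fri✓ 1910:Sat✓ 1911:Sun 1912:Mon …(14 more)… 1927:Sat✓ 1928:Sun 1929:Tue 1930:Wed 1931:Thu✓ 1932:Fri✓ 1933:Sun 1934:Mon 1935:Tue 1936:Wed 1937:Fri✓ 1938:Sat✓ 1939:Sun 1940:Mon 1941:Wed
Years with five Saturdays: 1898, 1903, 1904, 1909, 1910, 1914, 1915, 1916, 1920, 1921, 1925, 1926, 1927, 1931, 1932, 1937, 1938 → 17.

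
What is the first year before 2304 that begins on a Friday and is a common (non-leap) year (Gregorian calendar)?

Jan 1 advances by 2 weekdays after a leap year and by 1 after a common year.
2304: Jan 1 is Friday (leap).
2303: Thursday
2302: Wednesday
2301: Tuesday
2300: Monday
2299: Sunday
2298: Saturday
2297: Friday
2297 begins on a Friday and is a common year.

2297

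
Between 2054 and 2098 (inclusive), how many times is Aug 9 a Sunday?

6

Track Aug 9's weekday year by year (advancing +1, or +2 across a Feb 29):
  2054: Sun ✓  2055: Mon (+1)  2056: Wed (+2)  2057: Thu (+1)  2058: Fri (+1)
  2059: Sat (+1)  2060: Mon (+2)  2061: Tue (+1)  2062: Wed (+1)  2063: Thu (+1)
  2064: Sat (+2)  2065: Sun (+1) ✓  2066: Mon (+1)  2067: Tue (+1)  … (17 more years) …
  2085: Thu (+1)  2086: Fri (+1)  2087: Sat (+1)  2088: Mon (+2)  2089: Tue (+1)
  2090: Wed (+1)  2091: Thu (+1)  2092: Sat (+2)  2093: Sun (+1) ✓  2094: Mon (+1)
  2095: Tue (+1)  2096: Thu (+2)  2097: Fri (+1)  2098: Sat (+1)
Sunday years: 2054, 2065, 2071, 2076, 2082, 2093 — 6 in total.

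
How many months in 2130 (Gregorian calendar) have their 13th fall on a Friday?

2

Check the 13th of each month of 2130: Jan 13: Fri, Feb 13: Mon, Mar 13: Mon, Apr 13: Thu, May 13: Sat, Jun 13: Tue, Jul 13: Thu, Aug 13: Sun, Sep 13: Wed, Oct 13: Fri, Nov 13: Mon, Dec 13: Wed.
Friday occurs in January, October — 2 months.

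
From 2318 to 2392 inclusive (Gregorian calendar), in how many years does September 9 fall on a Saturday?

10

Track September 9's weekday year by year (advancing +1, or +2 across a Feb 29):
  2318: Mon  2319: Tue (+1)  2320: Thu (+2)  2321: Fri (+1)  2322: Sat (+1) ✓
  2323: Sun (+1)  2324: Tue (+2)  2325: Wed (+1)  2326: Thu (+1)  2327: Fri (+1)
  2328: Sun (+2)  2329: Mon (+1)  2330: Tue (+1)  2331: Wed (+1)  … (47 more years) …
  2379: Sun (+1)  2380: Tue (+2)  2381: Wed (+1)  2382: Thu (+1)  2383: Fri (+1)
  2384: Sun (+2)  2385: Mon (+1)  2386: Tue (+1)  2387: Wed (+1)  2388: Fri (+2)
  2389: Sat (+1) ✓  2390: Sun (+1)  2391: Mon (+1)  2392: Wed (+2)
Saturday years: 2322, 2333, 2339, 2344, 2350, 2361, 2367, 2372, 2378, 2389 — 10 in total.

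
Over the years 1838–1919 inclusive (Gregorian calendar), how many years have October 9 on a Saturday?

11

Track October 9's weekday year by year (advancing +1, or +2 across a Feb 29):
  1838: Tue  1839: Wed (+1)  1840: Fri (+2)  1841: Sat (+1) ✓  1842: Sun (+1)
  1843: Mon (+1)  1844: Wed (+2)  1845: Thu (+1)  1846: Fri (+1)  1847: Sat (+1) ✓
  1848: Mon (+2)  1849: Tue (+1)  1850: Wed (+1)  1851: Thu (+1)  … (54 more years) …
  1906: Tue (+1)  1907: Wed (+1)  1908: Fri (+2)  1909: Sat (+1) ✓  1910: Sun (+1)
  1911: Mon (+1)  1912: Wed (+2)  1913: Thu (+1)  1914: Fri (+1)  1915: Sat (+1) ✓
  1916: Mon (+2)  1917: Tue (+1)  1918: Wed (+1)  1919: Thu (+1)
Saturday years: 1841, 1847, 1852, 1858, 1869, 1875, 1880, 1886, 1897, 1909, 1915 — 11 in total.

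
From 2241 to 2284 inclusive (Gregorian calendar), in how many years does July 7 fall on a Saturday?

6

Track July 7's weekday year by year (advancing +1, or +2 across a Feb 29):
  2241: Wed  2242: Thu (+1)  2243: Fri (+1)  2244: Sun (+2)  2245: Mon (+1)
  2246: Tue (+1)  2247: Wed (+1)  2248: Fri (+2)  2249: Sat (+1) ✓  2250: Sun (+1)
  2251: Mon (+1)  2252: Wed (+2)  2253: Thu (+1)  2254: Fri (+1)  … (16 more years) …
  2271: Fri (+1)  2272: Sun (+2)  2273: Mon (+1)  2274: Tue (+1)  2275: Wed (+1)
  2276: Fri (+2)  2277: Sat (+1) ✓  2278: Sun (+1)  2279: Mon (+1)  2280: Wed (+2)
  2281: Thu (+1)  2282: Fri (+1)  2283: Sat (+1) ✓  2284: Mon (+2)
Saturday years: 2249, 2255, 2260, 2266, 2277, 2283 — 6 in total.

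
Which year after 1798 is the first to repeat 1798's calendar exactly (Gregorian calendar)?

1810

Two years share a calendar iff Jan 1 falls on the same weekday and both are leap or both are common. 1798: Jan 1 is Monday, common year.
1799: Jan 1 Tuesday, common
1800: Jan 1 Wednesday, common
1801: Jan 1 Thursday, common
1802: Jan 1 Friday, common
1803: Jan 1 Saturday, common
1804: Jan 1 Sunday, leap
1805: Jan 1 Tuesday, common
1806: Jan 1 Wednesday, common
1807: Jan 1 Thursday, common
1808: Jan 1 Friday, leap
1809: Jan 1 Sunday, common
1810: Jan 1 Monday, common
1810 matches on both conditions.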